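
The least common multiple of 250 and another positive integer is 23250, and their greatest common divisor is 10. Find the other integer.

930

gcd × lcm = product of the two integers, so the other integer is (10 × 23250) / 250 = 930.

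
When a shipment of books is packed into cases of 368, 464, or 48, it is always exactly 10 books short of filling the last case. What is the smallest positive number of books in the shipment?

32006

Being 10 short of a full case of size k means N ≡ −10 (mod k), i.e. N + 10 is a multiple of each size.
368 = 2^4 × 23
464 = 2^4 × 29
48 = 2^4 × 3
LCM(368, 464, 48) = 2^4 × 3 × 23 × 29 = 32016.
Smallest positive N is 32016 − 10 = 32006.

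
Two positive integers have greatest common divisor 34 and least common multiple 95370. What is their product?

For any two positive integers, gcd × lcm = product = 34 × 95370 = 3242580.

3242580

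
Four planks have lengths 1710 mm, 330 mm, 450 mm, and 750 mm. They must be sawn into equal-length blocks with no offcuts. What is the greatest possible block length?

This is the greatest common divisor of 1710, 330, 450, and 750.
1710 = 2 × 3^2 × 5 × 19
330 = 2 × 3 × 5 × 11
450 = 2 × 3^2 × 5^2
750 = 2 × 3 × 5^3
gcd(1710, 330, 450, 750) = 2 × 3 × 5 = 30.

30 mm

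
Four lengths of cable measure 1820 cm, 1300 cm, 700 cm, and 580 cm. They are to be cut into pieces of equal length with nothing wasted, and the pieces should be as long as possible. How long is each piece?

The greatest length dividing all of 1820, 1300, 700, and 580 is their gcd.
1820 = 2^2 × 5 × 7 × 13
1300 = 2^2 × 5^2 × 13
700 = 2^2 × 5^2 × 7
580 = 2^2 × 5 × 29
gcd(1820, 1300, 700, 580) = 2^2 × 5 = 20.

20 cm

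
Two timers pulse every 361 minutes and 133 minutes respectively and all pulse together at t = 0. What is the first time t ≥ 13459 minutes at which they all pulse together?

Joint pulses occur at multiples of LCM(361, 133).
361 = 19^2
133 = 7 × 19
LCM(361, 133) = 7 × 19^2 = 2527.
Smallest multiple of 2527 that is ≥ 13459: ⌈13459/2527⌉ × 2527 = 6 × 2527 = 15162.

15162 minutes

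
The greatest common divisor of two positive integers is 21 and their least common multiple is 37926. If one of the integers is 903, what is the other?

For two integers, gcd × lcm = product, so the other is (21 × 37926) / 903 = 796446 / 903 = 882.

882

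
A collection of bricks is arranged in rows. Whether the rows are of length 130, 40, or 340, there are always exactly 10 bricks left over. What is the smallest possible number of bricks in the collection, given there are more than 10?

8850

N − 10 must be a common multiple of 130, 40, and 340.
130 = 2 × 5 × 13
40 = 2^3 × 5
340 = 2^2 × 5 × 17
LCM(130, 40, 340) = 2^3 × 5 × 13 × 17 = 8840.
Smallest N > 10 is LCM + 10 = 8840 + 10 = 8850.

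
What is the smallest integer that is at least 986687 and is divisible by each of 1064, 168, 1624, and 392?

The integer must be a common multiple of 1064, 168, 1624, and 392, so a multiple of their LCM.
1064 = 2^3 × 7 × 19
168 = 2^3 × 3 × 7
1624 = 2^3 × 7 × 29
392 = 2^3 × 7^2
LCM(1064, 168, 1624, 392) = 2^3 × 3 × 7^2 × 19 × 29 = 647976.
Smallest multiple of 647976 that is ≥ 986687: ⌈986687/647976⌉ × 647976 = 2 × 647976 = 1295952.

1295952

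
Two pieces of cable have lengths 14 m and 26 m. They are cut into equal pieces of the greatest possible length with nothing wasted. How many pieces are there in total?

Piece length = gcd(14, 26).
14 = 2 × 7
26 = 2 × 13
gcd(14, 26) = 2.
Total pieces = 14/2 + 26/2 = 7 + 13 = 20.

20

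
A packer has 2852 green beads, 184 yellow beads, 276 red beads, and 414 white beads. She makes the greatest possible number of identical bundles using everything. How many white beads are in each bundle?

Number of bundles = gcd(2852, 184, 276, 414).
2852 = 2^2 × 23 × 31
184 = 2^3 × 23
276 = 2^2 × 3 × 23
414 = 2 × 3^2 × 23
gcd(2852, 184, 276, 414) = 2 × 23 = 46.
white beads per bundle = 414 / 46 = 9.

9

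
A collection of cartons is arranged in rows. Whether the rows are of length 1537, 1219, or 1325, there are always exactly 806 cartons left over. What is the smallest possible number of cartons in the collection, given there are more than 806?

884581

N − 806 must be a common multiple of 1537, 1219, and 1325.
1537 = 29 × 53
1219 = 23 × 53
1325 = 5^2 × 53
LCM(1537, 1219, 1325) = 5^2 × 23 × 29 × 53 = 883775.
Smallest N > 806 is LCM + 806 = 883775 + 806 = 884581.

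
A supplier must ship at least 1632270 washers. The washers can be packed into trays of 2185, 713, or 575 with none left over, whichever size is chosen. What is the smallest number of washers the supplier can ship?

The number of washers must be a common multiple of 2185, 713, and 575, so a multiple of their LCM.
2185 = 5 × 19 × 23
713 = 23 × 31
575 = 5^2 × 23
LCM(2185, 713, 575) = 5^2 × 19 × 23 × 31 = 338675.
Smallest multiple of 338675 that is ≥ 1632270: ⌈1632270/338675⌉ × 338675 = 5 × 338675 = 1693375.

1693375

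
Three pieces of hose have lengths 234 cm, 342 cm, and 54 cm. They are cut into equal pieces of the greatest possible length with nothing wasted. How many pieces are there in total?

35

Piece length = gcd(234, 342, 54).
234 = 2 × 3^2 × 13
342 = 2 × 3^2 × 19
54 = 2 × 3^3
gcd(234, 342, 54) = 2 × 3^2 = 18.
Total pieces = 234/18 + 342/18 + 54/18 = 13 + 19 + 3 = 35.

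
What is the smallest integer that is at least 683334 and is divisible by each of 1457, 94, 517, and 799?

The integer must be a common multiple of 1457, 94, 517, and 799, so a multiple of their LCM.
1457 = 31 × 47
94 = 2 × 47
517 = 11 × 47
799 = 17 × 47
LCM(1457, 94, 517, 799) = 2 × 11 × 17 × 31 × 47 = 544918.
Smallest multiple of 544918 that is ≥ 683334: ⌈683334/544918⌉ × 544918 = 2 × 544918 = 1089836.

1089836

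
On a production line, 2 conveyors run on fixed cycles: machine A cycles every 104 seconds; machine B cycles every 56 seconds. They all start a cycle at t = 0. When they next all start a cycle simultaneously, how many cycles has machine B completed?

The first common completion time is the LCM of the periods.
104 = 2^3 × 13
56 = 2^3 × 7
LCM(104, 56) = 2^3 × 7 × 13 = 728.
Cycles for period 56: 728 / 56 = 13.

13 cycles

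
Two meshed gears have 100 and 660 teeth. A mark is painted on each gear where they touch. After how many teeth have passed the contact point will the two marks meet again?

3300 teeth

We need the least common multiple of the intervals.
100 = 2^2 × 5^2
660 = 2^2 × 3 × 5 × 11
LCM(100, 660) = 2^2 × 3 × 5^2 × 11 = 3300.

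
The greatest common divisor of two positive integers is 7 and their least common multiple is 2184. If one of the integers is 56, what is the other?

For two integers, gcd × lcm = product, so the other is (7 × 2184) / 56 = 15288 / 56 = 273.

273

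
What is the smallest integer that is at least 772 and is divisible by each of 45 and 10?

The integer must be a common multiple of 45 and 10, so a multiple of their LCM.
45 = 3^2 × 5
10 = 2 × 5
LCM(45, 10) = 2 × 3^2 × 5 = 90.
Smallest multiple of 90 that is ≥ 772: ⌈772/90⌉ × 90 = 9 × 90 = 810.

810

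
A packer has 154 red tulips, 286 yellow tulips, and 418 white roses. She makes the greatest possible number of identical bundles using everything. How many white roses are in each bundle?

19

Number of bundles = gcd(154, 286, 418).
154 = 2 × 7 × 11
286 = 2 × 11 × 13
418 = 2 × 11 × 19
gcd(154, 286, 418) = 2 × 11 = 22.
white roses per bundle = 418 / 22 = 19.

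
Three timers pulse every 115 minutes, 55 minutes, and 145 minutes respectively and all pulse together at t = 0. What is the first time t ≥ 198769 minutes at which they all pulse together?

Joint pulses occur at multiples of LCM(115, 55, 145).
115 = 5 × 23
55 = 5 × 11
145 = 5 × 29
LCM(115, 55, 145) = 5 × 11 × 23 × 29 = 36685.
Smallest multiple of 36685 that is ≥ 198769: ⌈198769/36685⌉ × 36685 = 6 × 36685 = 220110.

220110 minutes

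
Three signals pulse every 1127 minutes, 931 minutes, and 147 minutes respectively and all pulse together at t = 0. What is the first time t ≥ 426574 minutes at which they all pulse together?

449673 minutes

Joint pulses occur at multiples of LCM(1127, 931, 147).
1127 = 7^2 × 23
931 = 7^2 × 19
147 = 3 × 7^2
LCM(1127, 931, 147) = 3 × 7^2 × 19 × 23 = 64239.
Smallest multiple of 64239 that is ≥ 426574: ⌈426574/64239⌉ × 64239 = 7 × 64239 = 449673.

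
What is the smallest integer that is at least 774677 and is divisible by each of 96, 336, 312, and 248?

The integer must be a common multiple of 96, 336, 312, and 248, so a multiple of their LCM.
96 = 2^5 × 3
336 = 2^4 × 3 × 7
312 = 2^3 × 3 × 13
248 = 2^3 × 31
LCM(96, 336, 312, 248) = 2^5 × 3 × 7 × 13 × 31 = 270816.
Smallest multiple of 270816 that is ≥ 774677: ⌈774677/270816⌉ × 270816 = 3 × 270816 = 812448.

812448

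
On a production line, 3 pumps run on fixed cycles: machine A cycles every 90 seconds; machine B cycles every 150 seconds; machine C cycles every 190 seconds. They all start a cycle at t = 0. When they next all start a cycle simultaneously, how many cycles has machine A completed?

The first common completion time is the LCM of the periods.
90 = 2 × 3^2 × 5
150 = 2 × 3 × 5^2
190 = 2 × 5 × 19
LCM(90, 150, 190) = 2 × 3^2 × 5^2 × 19 = 8550.
Cycles for period 90: 8550 / 90 = 95.

95 cycles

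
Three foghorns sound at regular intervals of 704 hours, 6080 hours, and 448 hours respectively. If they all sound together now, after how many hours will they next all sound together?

They coincide at every common multiple of the periods; the first is the LCM.
704 = 2^6 × 11
6080 = 2^6 × 5 × 19
448 = 2^6 × 7
LCM(704, 6080, 448) = 2^6 × 5 × 7 × 11 × 19 = 468160.

468160 hours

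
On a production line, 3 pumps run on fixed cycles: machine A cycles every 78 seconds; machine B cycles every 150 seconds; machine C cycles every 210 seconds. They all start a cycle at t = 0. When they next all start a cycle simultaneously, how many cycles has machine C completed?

65 cycles

The first common completion time is the LCM of the periods.
78 = 2 × 3 × 13
150 = 2 × 3 × 5^2
210 = 2 × 3 × 5 × 7
LCM(78, 150, 210) = 2 × 3 × 5^2 × 7 × 13 = 13650.
Cycles for period 210: 13650 / 210 = 65.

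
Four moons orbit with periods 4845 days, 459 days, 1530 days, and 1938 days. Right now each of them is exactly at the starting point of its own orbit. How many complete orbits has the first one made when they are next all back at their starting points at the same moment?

18 orbits

All finish a whole number of cycles simultaneously at t = LCM of the periods.
4845 = 3 × 5 × 17 × 19
459 = 3^3 × 17
1530 = 2 × 3^2 × 5 × 17
1938 = 2 × 3 × 17 × 19
LCM(4845, 459, 1530, 1938) = 2 × 3^3 × 5 × 17 × 19 = 87210.
Orbits for period 4845: 87210 / 4845 = 18.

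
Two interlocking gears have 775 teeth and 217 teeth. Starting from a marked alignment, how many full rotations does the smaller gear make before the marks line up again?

25 rotations

The first common completion time is the LCM of the periods.
775 = 5^2 × 31
217 = 7 × 31
LCM(775, 217) = 5^2 × 7 × 31 = 5425.
Rotations for period 217: 5425 / 217 = 25.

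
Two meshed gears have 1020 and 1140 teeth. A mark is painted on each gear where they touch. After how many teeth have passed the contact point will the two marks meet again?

They coincide at every common multiple of the periods; the first is the LCM.
1020 = 2^2 × 3 × 5 × 17
1140 = 2^2 × 3 × 5 × 19
LCM(1020, 1140) = 2^2 × 3 × 5 × 17 × 19 = 19380.

19380 teeth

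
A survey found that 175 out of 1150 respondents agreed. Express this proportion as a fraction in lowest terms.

175 = 5^2 × 7
1150 = 2 × 5^2 × 23
gcd(175, 1150) = 5^2 = 25.
Divide numerator and denominator by 25: 175/1150 = 7/46.

7/46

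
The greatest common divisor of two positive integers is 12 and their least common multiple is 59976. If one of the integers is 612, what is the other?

1176

For two integers, gcd × lcm = product, so the other is (12 × 59976) / 612 = 719712 / 612 = 1176.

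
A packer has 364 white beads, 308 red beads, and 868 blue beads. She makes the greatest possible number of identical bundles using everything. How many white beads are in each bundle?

13

Number of bundles = gcd(364, 308, 868).
364 = 2^2 × 7 × 13
308 = 2^2 × 7 × 11
868 = 2^2 × 7 × 31
gcd(364, 308, 868) = 2^2 × 7 = 28.
white beads per bundle = 364 / 28 = 13.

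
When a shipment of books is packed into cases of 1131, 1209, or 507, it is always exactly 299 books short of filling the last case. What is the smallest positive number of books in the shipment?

Being 299 short of a full case of size k means N ≡ −299 (mod k), i.e. N + 299 is a multiple of each size.
1131 = 3 × 13 × 29
1209 = 3 × 13 × 31
507 = 3 × 13^2
LCM(1131, 1209, 507) = 3 × 13^2 × 29 × 31 = 455793.
Smallest positive N is 455793 − 299 = 455494.

455494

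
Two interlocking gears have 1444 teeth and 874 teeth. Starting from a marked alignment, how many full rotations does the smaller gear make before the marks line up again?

The first common completion time is the LCM of the periods.
1444 = 2^2 × 19^2
874 = 2 × 19 × 23
LCM(1444, 874) = 2^2 × 19^2 × 23 = 33212.
Rotations for period 874: 33212 / 874 = 38.

38 rotations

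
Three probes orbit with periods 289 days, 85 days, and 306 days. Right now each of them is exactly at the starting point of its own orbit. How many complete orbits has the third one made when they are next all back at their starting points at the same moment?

85 orbits

All finish a whole number of cycles simultaneously at t = LCM of the periods.
289 = 17^2
85 = 5 × 17
306 = 2 × 3^2 × 17
LCM(289, 85, 306) = 2 × 3^2 × 5 × 17^2 = 26010.
Orbits for period 306: 26010 / 306 = 85.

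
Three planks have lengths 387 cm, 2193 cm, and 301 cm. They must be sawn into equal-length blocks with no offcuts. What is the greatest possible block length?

43 cm

The block length must divide every plank, so the greatest is gcd(387, 2193, 301).
387 = 3^2 × 43
2193 = 3 × 17 × 43
301 = 7 × 43
gcd(387, 2193, 301) = 43.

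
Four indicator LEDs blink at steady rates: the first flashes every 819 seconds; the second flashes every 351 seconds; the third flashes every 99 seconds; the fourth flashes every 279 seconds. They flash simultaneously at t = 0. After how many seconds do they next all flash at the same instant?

837837 seconds

The first simultaneous occurrence is after LCM of the individual periods.
819 = 3^2 × 7 × 13
351 = 3^3 × 13
99 = 3^2 × 11
279 = 3^2 × 31
LCM(819, 351, 99, 279) = 3^3 × 7 × 11 × 13 × 31 = 837837.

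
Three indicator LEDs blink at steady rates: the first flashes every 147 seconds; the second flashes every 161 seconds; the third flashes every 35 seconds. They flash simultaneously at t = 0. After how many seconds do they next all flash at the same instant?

16905 seconds

They coincide at every common multiple of the periods; the first is the LCM.
147 = 3 × 7^2
161 = 7 × 23
35 = 5 × 7
LCM(147, 161, 35) = 3 × 5 × 7^2 × 23 = 16905.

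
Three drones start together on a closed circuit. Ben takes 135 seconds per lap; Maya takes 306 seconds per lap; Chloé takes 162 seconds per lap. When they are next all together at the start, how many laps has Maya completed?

45 laps

They are all back at their starting positions together after one LCM of the periods.
135 = 3^3 × 5
306 = 2 × 3^2 × 17
162 = 2 × 3^4
LCM(135, 306, 162) = 2 × 3^4 × 5 × 17 = 13770.
Laps for period 306: 13770 / 306 = 45.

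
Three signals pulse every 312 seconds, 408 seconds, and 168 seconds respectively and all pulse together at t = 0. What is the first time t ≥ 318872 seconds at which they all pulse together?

Joint pulses occur at multiples of LCM(312, 408, 168).
312 = 2^3 × 3 × 13
408 = 2^3 × 3 × 17
168 = 2^3 × 3 × 7
LCM(312, 408, 168) = 2^3 × 3 × 7 × 13 × 17 = 37128.
Smallest multiple of 37128 that is ≥ 318872: ⌈318872/37128⌉ × 37128 = 9 × 37128 = 334152.

334152 seconds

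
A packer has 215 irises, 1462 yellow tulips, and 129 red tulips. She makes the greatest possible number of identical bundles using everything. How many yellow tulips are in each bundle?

34

Number of bundles = gcd(215, 1462, 129).
215 = 5 × 43
1462 = 2 × 17 × 43
129 = 3 × 43
gcd(215, 1462, 129) = 43.
yellow tulips per bundle = 1462 / 43 = 34.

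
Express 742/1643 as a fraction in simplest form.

14/31

742 = 2 × 7 × 53
1643 = 31 × 53
gcd(742, 1643) = 53.
Divide numerator and denominator by 53: 742/1643 = 14/31.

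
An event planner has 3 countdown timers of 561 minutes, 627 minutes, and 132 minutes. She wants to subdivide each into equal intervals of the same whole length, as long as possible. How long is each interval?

The interval must divide each timer length; the longest such is the gcd.
561 = 3 × 11 × 17
627 = 3 × 11 × 19
132 = 2^2 × 3 × 11
gcd(561, 627, 132) = 3 × 11 = 33.

33 minutes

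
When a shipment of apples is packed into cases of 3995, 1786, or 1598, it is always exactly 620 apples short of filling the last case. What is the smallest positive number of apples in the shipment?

151190

Being 620 short of a full case of size k means N ≡ −620 (mod k), i.e. N + 620 is a multiple of each size.
3995 = 5 × 17 × 47
1786 = 2 × 19 × 47
1598 = 2 × 17 × 47
LCM(3995, 1786, 1598) = 2 × 5 × 17 × 19 × 47 = 151810.
Smallest positive N is 151810 − 620 = 151190.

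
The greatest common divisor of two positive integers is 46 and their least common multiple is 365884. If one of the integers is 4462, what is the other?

For two integers, gcd × lcm = product, so the other is (46 × 365884) / 4462 = 16830664 / 4462 = 3772.

3772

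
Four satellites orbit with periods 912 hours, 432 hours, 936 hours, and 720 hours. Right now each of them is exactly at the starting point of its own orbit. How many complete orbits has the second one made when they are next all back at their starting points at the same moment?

They are all back at their starting positions together after one LCM of the periods.
912 = 2^4 × 3 × 19
432 = 2^4 × 3^3
936 = 2^3 × 3^2 × 13
720 = 2^4 × 3^2 × 5
LCM(912, 432, 936, 720) = 2^4 × 3^3 × 5 × 13 × 19 = 533520.
Orbits for period 432: 533520 / 432 = 1235.

1235 orbits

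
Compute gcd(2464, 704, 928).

2464 = 2^5 × 7 × 11
704 = 2^6 × 11
928 = 2^5 × 29
gcd(2464, 704, 928) = 2^5 = 32.

32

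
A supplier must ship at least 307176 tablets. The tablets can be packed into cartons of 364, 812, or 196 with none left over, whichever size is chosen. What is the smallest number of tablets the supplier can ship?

369460

The number of tablets must be a common multiple of 364, 812, and 196, so a multiple of their LCM.
364 = 2^2 × 7 × 13
812 = 2^2 × 7 × 29
196 = 2^2 × 7^2
LCM(364, 812, 196) = 2^2 × 7^2 × 13 × 29 = 73892.
Smallest multiple of 73892 that is ≥ 307176: ⌈307176/73892⌉ × 73892 = 5 × 73892 = 369460.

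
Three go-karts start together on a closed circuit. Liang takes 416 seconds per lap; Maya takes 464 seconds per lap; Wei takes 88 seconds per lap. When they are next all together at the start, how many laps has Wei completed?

1508 laps

The first common completion time is the LCM of the periods.
416 = 2^5 × 13
464 = 2^4 × 29
88 = 2^3 × 11
LCM(416, 464, 88) = 2^5 × 11 × 13 × 29 = 132704.
Laps for period 88: 132704 / 88 = 1508.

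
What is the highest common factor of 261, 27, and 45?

261 = 3^2 × 29
27 = 3^3
45 = 3^2 × 5
gcd(261, 27, 45) = 3^2 = 9.

9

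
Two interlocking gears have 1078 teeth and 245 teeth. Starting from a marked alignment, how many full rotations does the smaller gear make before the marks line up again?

The first common completion time is the LCM of the periods.
1078 = 2 × 7^2 × 11
245 = 5 × 7^2
LCM(1078, 245) = 2 × 5 × 7^2 × 11 = 5390.
Rotations for period 245: 5390 / 245 = 22.

22 rotations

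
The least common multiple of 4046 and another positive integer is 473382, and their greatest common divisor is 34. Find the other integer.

3978

gcd × lcm = product of the two integers, so the other integer is (34 × 473382) / 4046 = 3978.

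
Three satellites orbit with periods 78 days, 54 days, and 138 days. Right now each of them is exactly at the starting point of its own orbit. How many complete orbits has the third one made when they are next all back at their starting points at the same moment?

They are all back at their starting positions together after one LCM of the periods.
78 = 2 × 3 × 13
54 = 2 × 3^3
138 = 2 × 3 × 23
LCM(78, 54, 138) = 2 × 3^3 × 13 × 23 = 16146.
Orbits for period 138: 16146 / 138 = 117.

117 orbits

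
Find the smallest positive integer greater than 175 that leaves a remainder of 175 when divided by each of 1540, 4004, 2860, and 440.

40215

N − 175 must be a common multiple of 1540, 4004, 2860, and 440.
1540 = 2^2 × 5 × 7 × 11
4004 = 2^2 × 7 × 11 × 13
2860 = 2^2 × 5 × 11 × 13
440 = 2^3 × 5 × 11
LCM(1540, 4004, 2860, 440) = 2^3 × 5 × 7 × 11 × 13 = 40040.
Smallest N > 175 is LCM + 175 = 40040 + 175 = 40215.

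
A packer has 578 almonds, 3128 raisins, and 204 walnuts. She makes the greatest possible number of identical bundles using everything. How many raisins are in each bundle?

Number of bundles = gcd(578, 3128, 204).
578 = 2 × 17^2
3128 = 2^3 × 17 × 23
204 = 2^2 × 3 × 17
gcd(578, 3128, 204) = 2 × 17 = 34.
raisins per bundle = 3128 / 34 = 92.

92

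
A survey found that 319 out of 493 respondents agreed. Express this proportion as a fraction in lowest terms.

319 = 11 × 29
493 = 17 × 29
gcd(319, 493) = 29.
Divide numerator and denominator by 29: 319/493 = 11/17.

11/17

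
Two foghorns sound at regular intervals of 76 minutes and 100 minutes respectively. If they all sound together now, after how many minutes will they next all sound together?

1900 minutes

The first simultaneous occurrence is after LCM of the individual periods.
76 = 2^2 × 19
100 = 2^2 × 5^2
LCM(76, 100) = 2^2 × 5^2 × 19 = 1900.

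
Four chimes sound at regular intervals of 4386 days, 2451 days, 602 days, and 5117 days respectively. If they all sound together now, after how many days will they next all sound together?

They coincide at every common multiple of the periods; the first is the LCM.
4386 = 2 × 3 × 17 × 43
2451 = 3 × 19 × 43
602 = 2 × 7 × 43
5117 = 7 × 17 × 43
LCM(4386, 2451, 602, 5117) = 2 × 3 × 7 × 17 × 19 × 43 = 583338.

583338 days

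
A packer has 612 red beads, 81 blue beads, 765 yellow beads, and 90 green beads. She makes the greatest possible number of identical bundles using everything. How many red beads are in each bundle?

68

Number of bundles = gcd(612, 81, 765, 90).
612 = 2^2 × 3^2 × 17
81 = 3^4
765 = 3^2 × 5 × 17
90 = 2 × 3^2 × 5
gcd(612, 81, 765, 90) = 3^2 = 9.
red beads per bundle = 612 / 9 = 68.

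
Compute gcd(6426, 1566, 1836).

54

6426 = 2 × 3^3 × 7 × 17
1566 = 2 × 3^3 × 29
1836 = 2^2 × 3^3 × 17
gcd(6426, 1566, 1836) = 2 × 3^3 = 54.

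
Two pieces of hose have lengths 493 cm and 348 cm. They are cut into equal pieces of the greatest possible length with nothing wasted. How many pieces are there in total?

29

Piece length = gcd(493, 348).
493 = 17 × 29
348 = 2^2 × 3 × 29
gcd(493, 348) = 29.
Total pieces = 493/29 + 348/29 = 17 + 12 = 29.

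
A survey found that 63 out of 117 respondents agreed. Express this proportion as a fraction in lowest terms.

63 = 3^2 × 7
117 = 3^2 × 13
gcd(63, 117) = 3^2 = 9.
Divide numerator and denominator by 9: 63/117 = 7/13.

7/13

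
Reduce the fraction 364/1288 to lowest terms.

13/46

364 = 2^2 × 7 × 13
1288 = 2^3 × 7 × 23
gcd(364, 1288) = 2^2 × 7 = 28.
Divide numerator and denominator by 28: 364/1288 = 13/46.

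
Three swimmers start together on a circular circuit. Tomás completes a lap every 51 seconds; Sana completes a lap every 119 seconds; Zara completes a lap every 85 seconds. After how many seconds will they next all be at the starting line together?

The first simultaneous occurrence is after LCM of the individual periods.
51 = 3 × 17
119 = 7 × 17
85 = 5 × 17
LCM(51, 119, 85) = 3 × 5 × 7 × 17 = 1785.

1785 seconds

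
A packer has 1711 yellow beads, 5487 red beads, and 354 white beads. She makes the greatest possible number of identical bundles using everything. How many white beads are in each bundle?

6

Number of bundles = gcd(1711, 5487, 354).
1711 = 29 × 59
5487 = 3 × 31 × 59
354 = 2 × 3 × 59
gcd(1711, 5487, 354) = 59.
white beads per bundle = 354 / 59 = 6.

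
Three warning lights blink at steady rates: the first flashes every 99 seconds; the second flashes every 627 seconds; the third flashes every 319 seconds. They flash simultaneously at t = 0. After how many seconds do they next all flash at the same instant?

54549 seconds

They coincide at every common multiple of the periods; the first is the LCM.
99 = 3^2 × 11
627 = 3 × 11 × 19
319 = 11 × 29
LCM(99, 627, 319) = 3^2 × 11 × 19 × 29 = 54549.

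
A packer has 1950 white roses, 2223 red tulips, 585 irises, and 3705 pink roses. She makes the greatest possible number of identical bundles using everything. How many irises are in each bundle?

15

Number of bundles = gcd(1950, 2223, 585, 3705).
1950 = 2 × 3 × 5^2 × 13
2223 = 3^2 × 13 × 19
585 = 3^2 × 5 × 13
3705 = 3 × 5 × 13 × 19
gcd(1950, 2223, 585, 3705) = 3 × 13 = 39.
irises per bundle = 585 / 39 = 15.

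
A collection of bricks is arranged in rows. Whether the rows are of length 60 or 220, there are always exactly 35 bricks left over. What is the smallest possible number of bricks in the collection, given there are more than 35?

N − 35 must be a common multiple of 60 and 220.
60 = 2^2 × 3 × 5
220 = 2^2 × 5 × 11
LCM(60, 220) = 2^2 × 3 × 5 × 11 = 660.
Smallest N > 35 is LCM + 35 = 660 + 35 = 695.

695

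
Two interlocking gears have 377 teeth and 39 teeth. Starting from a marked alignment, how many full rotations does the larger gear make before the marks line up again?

3 rotations

They are all back at their starting positions together after one LCM of the periods.
377 = 13 × 29
39 = 3 × 13
LCM(377, 39) = 3 × 13 × 29 = 1131.
Rotations for period 377: 1131 / 377 = 3.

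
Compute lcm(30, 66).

330

30 = 2 × 3 × 5
66 = 2 × 3 × 11
LCM(30, 66) = 2 × 3 × 5 × 11 = 330.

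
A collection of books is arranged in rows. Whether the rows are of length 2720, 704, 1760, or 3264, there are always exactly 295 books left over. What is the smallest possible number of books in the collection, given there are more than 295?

N − 295 must be a common multiple of 2720, 704, 1760, and 3264.
2720 = 2^5 × 5 × 17
704 = 2^6 × 11
1760 = 2^5 × 5 × 11
3264 = 2^6 × 3 × 17
LCM(2720, 704, 1760, 3264) = 2^6 × 3 × 5 × 11 × 17 = 179520.
Smallest N > 295 is LCM + 295 = 179520 + 295 = 179815.

179815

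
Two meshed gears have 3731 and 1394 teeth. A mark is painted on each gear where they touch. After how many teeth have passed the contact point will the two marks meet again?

126854 teeth

We need the least common multiple of the intervals.
3731 = 7 × 13 × 41
1394 = 2 × 17 × 41
LCM(3731, 1394) = 2 × 7 × 13 × 17 × 41 = 126854.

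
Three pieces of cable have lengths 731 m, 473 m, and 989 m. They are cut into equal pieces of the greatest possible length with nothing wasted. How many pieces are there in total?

Piece length = gcd(731, 473, 989).
731 = 17 × 43
473 = 11 × 43
989 = 23 × 43
gcd(731, 473, 989) = 43.
Total pieces = 731/43 + 473/43 + 989/43 = 17 + 11 + 23 = 51.

51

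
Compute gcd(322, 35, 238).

322 = 2 × 7 × 23
35 = 5 × 7
238 = 2 × 7 × 17
gcd(322, 35, 238) = 7.

7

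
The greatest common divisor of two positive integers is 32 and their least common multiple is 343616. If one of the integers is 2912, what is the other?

For two integers, gcd × lcm = product, so the other is (32 × 343616) / 2912 = 10995712 / 2912 = 3776.

3776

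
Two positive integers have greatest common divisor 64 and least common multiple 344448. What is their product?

For any two positive integers, gcd × lcm = product = 64 × 344448 = 22044672.

22044672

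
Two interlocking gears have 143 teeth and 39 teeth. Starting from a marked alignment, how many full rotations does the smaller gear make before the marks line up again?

The first common completion time is the LCM of the periods.
143 = 11 × 13
39 = 3 × 13
LCM(143, 39) = 3 × 11 × 13 = 429.
Rotations for period 39: 429 / 39 = 11.

11 rotations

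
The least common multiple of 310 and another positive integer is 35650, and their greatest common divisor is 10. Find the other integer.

1150

gcd × lcm = product of the two integers, so the other integer is (10 × 35650) / 310 = 1150.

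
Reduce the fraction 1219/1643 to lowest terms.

1219 = 23 × 53
1643 = 31 × 53
gcd(1219, 1643) = 53.
Divide numerator and denominator by 53: 1219/1643 = 23/31.

23/31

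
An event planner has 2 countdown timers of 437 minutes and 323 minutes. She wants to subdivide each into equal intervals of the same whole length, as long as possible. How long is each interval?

By the Euclidean algorithm:
437 = 1 × 323 + 114
323 = 2 × 114 + 95
114 = 1 × 95 + 19
95 = 5 × 19 + 0
gcd(437, 323) = 19.

19 minutes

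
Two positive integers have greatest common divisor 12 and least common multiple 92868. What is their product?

For any two positive integers, gcd × lcm = product = 12 × 92868 = 1114416.

1114416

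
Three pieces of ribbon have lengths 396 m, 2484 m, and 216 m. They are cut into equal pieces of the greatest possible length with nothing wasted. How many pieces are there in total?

Piece length = gcd(396, 2484, 216).
396 = 2^2 × 3^2 × 11
2484 = 2^2 × 3^3 × 23
216 = 2^3 × 3^3
gcd(396, 2484, 216) = 2^2 × 3^2 = 36.
Total pieces = 396/36 + 2484/36 + 216/36 = 11 + 69 + 6 = 86.

86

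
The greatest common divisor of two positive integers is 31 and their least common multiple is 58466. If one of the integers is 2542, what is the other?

For two integers, gcd × lcm = product, so the other is (31 × 58466) / 2542 = 1812446 / 2542 = 713.

713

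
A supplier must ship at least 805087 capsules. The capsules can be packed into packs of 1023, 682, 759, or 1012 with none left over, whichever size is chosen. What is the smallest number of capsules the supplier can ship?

847044

The number of capsules must be a common multiple of 1023, 682, 759, and 1012, so a multiple of their LCM.
1023 = 3 × 11 × 31
682 = 2 × 11 × 31
759 = 3 × 11 × 23
1012 = 2^2 × 11 × 23
LCM(1023, 682, 759, 1012) = 2^2 × 3 × 11 × 23 × 31 = 94116.
Smallest multiple of 94116 that is ≥ 805087: ⌈805087/94116⌉ × 94116 = 9 × 94116 = 847044.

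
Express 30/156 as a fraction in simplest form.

30 = 2 × 3 × 5
156 = 2^2 × 3 × 13
gcd(30, 156) = 2 × 3 = 6.
Divide numerator and denominator by 6: 30/156 = 5/26.

5/26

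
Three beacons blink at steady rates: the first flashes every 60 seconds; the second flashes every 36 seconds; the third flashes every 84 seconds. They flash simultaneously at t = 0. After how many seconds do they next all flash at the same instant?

They coincide at every common multiple of the periods; the first is the LCM.
60 = 2^2 × 3 × 5
36 = 2^2 × 3^2
84 = 2^2 × 3 × 7
LCM(60, 36, 84) = 2^2 × 3^2 × 5 × 7 = 1260.

1260 seconds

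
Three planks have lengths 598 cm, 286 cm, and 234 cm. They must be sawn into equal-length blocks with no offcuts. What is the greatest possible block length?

This is the greatest common divisor of 598, 286, and 234.
598 = 2 × 13 × 23
286 = 2 × 11 × 13
234 = 2 × 3^2 × 13
gcd(598, 286, 234) = 2 × 13 = 26.

26 cm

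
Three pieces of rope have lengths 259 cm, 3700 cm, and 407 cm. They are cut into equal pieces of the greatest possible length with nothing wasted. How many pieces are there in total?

Piece length = gcd(259, 3700, 407).
259 = 7 × 37
3700 = 2^2 × 5^2 × 37
407 = 11 × 37
gcd(259, 3700, 407) = 37.
Total pieces = 259/37 + 3700/37 + 407/37 = 7 + 100 + 11 = 118.

118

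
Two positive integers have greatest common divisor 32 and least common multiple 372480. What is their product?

For any two positive integers, gcd × lcm = product = 32 × 372480 = 11919360.

11919360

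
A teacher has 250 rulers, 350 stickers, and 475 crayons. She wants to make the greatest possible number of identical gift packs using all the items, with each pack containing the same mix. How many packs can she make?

The pack count must divide each quantity, so the greatest is gcd(250, 350, 475).
250 = 2 × 5^3
350 = 2 × 5^2 × 7
475 = 5^2 × 19
gcd(250, 350, 475) = 5^2 = 25.

25 packs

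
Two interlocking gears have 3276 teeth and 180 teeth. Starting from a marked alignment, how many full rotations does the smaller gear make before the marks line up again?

91 rotations

All finish a whole number of cycles simultaneously at t = LCM of the periods.
3276 = 2^2 × 3^2 × 7 × 13
180 = 2^2 × 3^2 × 5
LCM(3276, 180) = 2^2 × 3^2 × 5 × 7 × 13 = 16380.
Rotations for period 180: 16380 / 180 = 91.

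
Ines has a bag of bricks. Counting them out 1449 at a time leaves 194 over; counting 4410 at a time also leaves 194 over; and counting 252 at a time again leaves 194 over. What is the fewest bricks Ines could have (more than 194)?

N − 194 must be a common multiple of 1449, 4410, and 252.
1449 = 3^2 × 7 × 23
4410 = 2 × 3^2 × 5 × 7^2
252 = 2^2 × 3^2 × 7
LCM(1449, 4410, 252) = 2^2 × 3^2 × 5 × 7^2 × 23 = 202860.
Smallest N > 194 is LCM + 194 = 202860 + 194 = 203054.

203054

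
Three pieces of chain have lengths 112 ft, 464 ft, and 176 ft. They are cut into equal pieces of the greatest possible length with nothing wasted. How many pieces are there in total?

47

Piece length = gcd(112, 464, 176).
112 = 2^4 × 7
464 = 2^4 × 29
176 = 2^4 × 11
gcd(112, 464, 176) = 2^4 = 16.
Total pieces = 112/16 + 464/16 + 176/16 = 7 + 29 + 11 = 47.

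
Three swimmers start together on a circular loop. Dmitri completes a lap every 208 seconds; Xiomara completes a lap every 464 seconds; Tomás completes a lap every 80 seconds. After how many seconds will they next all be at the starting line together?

30160 seconds

The first simultaneous occurrence is after LCM of the individual periods.
208 = 2^4 × 13
464 = 2^4 × 29
80 = 2^4 × 5
LCM(208, 464, 80) = 2^4 × 5 × 13 × 29 = 30160.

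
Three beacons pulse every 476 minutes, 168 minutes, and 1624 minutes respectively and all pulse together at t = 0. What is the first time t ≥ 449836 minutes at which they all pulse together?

496944 minutes

Joint pulses occur at multiples of LCM(476, 168, 1624).
476 = 2^2 × 7 × 17
168 = 2^3 × 3 × 7
1624 = 2^3 × 7 × 29
LCM(476, 168, 1624) = 2^3 × 3 × 7 × 17 × 29 = 82824.
Smallest multiple of 82824 that is ≥ 449836: ⌈449836/82824⌉ × 82824 = 6 × 82824 = 496944.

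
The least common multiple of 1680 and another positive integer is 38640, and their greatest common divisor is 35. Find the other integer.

805

gcd × lcm = product of the two integers, so the other integer is (35 × 38640) / 1680 = 805.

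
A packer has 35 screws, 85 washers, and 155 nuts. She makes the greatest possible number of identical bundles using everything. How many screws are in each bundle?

7

Number of bundles = gcd(35, 85, 155).
35 = 5 × 7
85 = 5 × 17
155 = 5 × 31
gcd(35, 85, 155) = 5.
screws per bundle = 35 / 5 = 7.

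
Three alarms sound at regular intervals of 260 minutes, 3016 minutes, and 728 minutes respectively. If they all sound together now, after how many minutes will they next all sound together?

We need the least common multiple of the intervals.
260 = 2^2 × 5 × 13
3016 = 2^3 × 13 × 29
728 = 2^3 × 7 × 13
LCM(260, 3016, 728) = 2^3 × 5 × 7 × 13 × 29 = 105560.

105560 minutes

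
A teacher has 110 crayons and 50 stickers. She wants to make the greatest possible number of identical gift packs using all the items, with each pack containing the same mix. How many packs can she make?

10 packs

The pack count must divide each quantity, so the greatest is gcd(110, 50).
110 = 2 × 5 × 11
50 = 2 × 5^2
gcd(110, 50) = 2 × 5 = 10.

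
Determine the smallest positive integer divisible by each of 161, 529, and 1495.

240695

161 = 7 × 23
529 = 23^2
1495 = 5 × 13 × 23
LCM(161, 529, 1495) = 5 × 7 × 13 × 23^2 = 240695.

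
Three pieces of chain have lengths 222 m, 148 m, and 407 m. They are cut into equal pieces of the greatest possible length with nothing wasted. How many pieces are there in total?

21

Piece length = gcd(222, 148, 407).
222 = 2 × 3 × 37
148 = 2^2 × 37
407 = 11 × 37
gcd(222, 148, 407) = 37.
Total pieces = 222/37 + 148/37 + 407/37 = 6 + 4 + 11 = 21.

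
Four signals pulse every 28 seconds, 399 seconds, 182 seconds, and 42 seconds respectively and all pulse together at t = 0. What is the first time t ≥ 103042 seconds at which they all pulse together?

103740 seconds

Joint pulses occur at multiples of LCM(28, 399, 182, 42).
28 = 2^2 × 7
399 = 3 × 7 × 19
182 = 2 × 7 × 13
42 = 2 × 3 × 7
LCM(28, 399, 182, 42) = 2^2 × 3 × 7 × 13 × 19 = 20748.
Smallest multiple of 20748 that is ≥ 103042: ⌈103042/20748⌉ × 20748 = 5 × 20748 = 103740.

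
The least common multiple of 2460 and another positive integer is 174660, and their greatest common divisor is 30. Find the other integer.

gcd × lcm = product of the two integers, so the other integer is (30 × 174660) / 2460 = 2130.

2130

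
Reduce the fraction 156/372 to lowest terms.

13/31

156 = 2^2 × 3 × 13
372 = 2^2 × 3 × 31
gcd(156, 372) = 2^2 × 3 = 12.
Divide numerator and denominator by 12: 156/372 = 13/31.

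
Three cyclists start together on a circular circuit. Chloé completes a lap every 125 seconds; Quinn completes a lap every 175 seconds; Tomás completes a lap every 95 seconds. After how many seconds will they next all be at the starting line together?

16625 seconds

They coincide at every common multiple of the periods; the first is the LCM.
125 = 5^3
175 = 5^2 × 7
95 = 5 × 19
LCM(125, 175, 95) = 5^3 × 7 × 19 = 16625.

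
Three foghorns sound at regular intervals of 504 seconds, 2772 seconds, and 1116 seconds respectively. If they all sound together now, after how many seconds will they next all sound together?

They coincide at every common multiple of the periods; the first is the LCM.
504 = 2^3 × 3^2 × 7
2772 = 2^2 × 3^2 × 7 × 11
1116 = 2^2 × 3^2 × 31
LCM(504, 2772, 1116) = 2^3 × 3^2 × 7 × 11 × 31 = 171864.

171864 seconds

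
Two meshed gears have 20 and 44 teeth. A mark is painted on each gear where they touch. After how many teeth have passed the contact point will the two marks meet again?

220 teeth

The first simultaneous occurrence is after LCM of the individual periods.
20 = 2^2 × 5
44 = 2^2 × 11
LCM(20, 44) = 2^2 × 5 × 11 = 220.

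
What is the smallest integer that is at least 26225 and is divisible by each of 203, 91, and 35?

The integer must be a common multiple of 203, 91, and 35, so a multiple of their LCM.
203 = 7 × 29
91 = 7 × 13
35 = 5 × 7
LCM(203, 91, 35) = 5 × 7 × 13 × 29 = 13195.
Smallest multiple of 13195 that is ≥ 26225: ⌈26225/13195⌉ × 13195 = 2 × 13195 = 26390.

26390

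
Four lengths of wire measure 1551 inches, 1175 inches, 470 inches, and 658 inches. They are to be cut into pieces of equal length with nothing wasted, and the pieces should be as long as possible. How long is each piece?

Each piece length must divide every original length, so the longest possible is gcd(1551, 1175, 470, 658).
1551 = 3 × 11 × 47
1175 = 5^2 × 47
470 = 2 × 5 × 47
658 = 2 × 7 × 47
gcd(1551, 1175, 470, 658) = 47.

47 inches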